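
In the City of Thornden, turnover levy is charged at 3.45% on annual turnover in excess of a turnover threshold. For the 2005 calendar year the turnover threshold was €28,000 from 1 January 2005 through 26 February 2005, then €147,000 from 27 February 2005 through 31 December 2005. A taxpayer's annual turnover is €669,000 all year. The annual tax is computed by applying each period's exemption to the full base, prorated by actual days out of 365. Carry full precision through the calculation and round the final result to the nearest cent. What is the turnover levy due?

€18,650.13

1 January – 26 February 2005: 57 days, exemption €28,000 → (€669,000 − €28,000) × 3.45% × 57/365 = €3,453.4973
27 February – 31 December 2005: 308 days, exemption €147,000 → (€669,000 − €147,000) × 3.45% × 308/365 = €15,196.6356
Total = €18,650.1329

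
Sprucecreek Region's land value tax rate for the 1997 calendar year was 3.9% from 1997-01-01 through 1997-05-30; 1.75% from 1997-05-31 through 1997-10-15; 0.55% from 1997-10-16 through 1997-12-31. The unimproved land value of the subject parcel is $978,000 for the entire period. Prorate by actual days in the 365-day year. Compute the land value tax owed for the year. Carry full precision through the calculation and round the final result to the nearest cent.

$23,280.42

1997-01-01 to 1997-05-30: 150 days at 3.9% → $978,000 × 3.9% × 150/365 = $15,674.7945
1997-05-31 to 1997-10-15: 138 days at 1.75% → $978,000 × 1.75% × 138/365 = $6,470.8767
1997-10-16 to 1997-12-31: 77 days at 0.55% → $978,000 × 0.55% × 77/365 = $1,134.7479
Total = $23,280.4192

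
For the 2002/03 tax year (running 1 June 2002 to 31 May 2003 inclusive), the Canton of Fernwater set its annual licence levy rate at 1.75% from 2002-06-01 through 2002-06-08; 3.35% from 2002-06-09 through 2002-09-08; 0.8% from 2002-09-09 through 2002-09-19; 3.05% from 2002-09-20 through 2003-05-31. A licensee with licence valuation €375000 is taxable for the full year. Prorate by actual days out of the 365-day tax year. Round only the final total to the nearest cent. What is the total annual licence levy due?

€11359.93

2002-06-01 to 2002-06-08: 8 days at 1.75% → €375000 × 1.75% × 8/365 = €143.8356
2002-06-09 to 2002-09-08: 92 days at 3.35% → €375000 × 3.35% × 92/365 = €3166.4384
2002-09-09 to 2002-09-19: 11 days at 0.8% → €375000 × 0.8% × 11/365 = €90.4110
2002-09-20 to 2003-05-31: 254 days at 3.05% → €375000 × 3.05% × 254/365 = €7959.2466
Total = €11359.9315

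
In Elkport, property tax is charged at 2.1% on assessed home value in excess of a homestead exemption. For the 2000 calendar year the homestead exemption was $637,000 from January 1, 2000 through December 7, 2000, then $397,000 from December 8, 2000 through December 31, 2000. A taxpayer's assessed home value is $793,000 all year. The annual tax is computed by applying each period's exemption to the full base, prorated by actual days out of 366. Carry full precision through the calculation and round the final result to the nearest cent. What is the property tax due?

$3,606.49

January 1 – December 7, 2000: 342 days, exemption $637,000 → ($793,000 − $637,000) × 2.1% × 342/366 = $3,061.1803
December 8 – December 31, 2000: 24 days, exemption $397,000 → ($793,000 − $397,000) × 2.1% × 24/366 = $545.3115
Total = $3,606.4918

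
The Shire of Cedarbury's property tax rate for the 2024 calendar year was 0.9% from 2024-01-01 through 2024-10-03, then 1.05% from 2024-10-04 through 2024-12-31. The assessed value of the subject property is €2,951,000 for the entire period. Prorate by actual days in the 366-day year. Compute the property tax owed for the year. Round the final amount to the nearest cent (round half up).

2024-01-01 to 2024-10-03: 277 days at 0.9% → €2,951,000 × 0.9% × 277/366 = €20,100.6639
2024-10-04 to 2024-12-31: 89 days at 1.05% → €2,951,000 × 1.05% × 89/366 = €7,534.7254
Total = €27,635.3893

€27,635.39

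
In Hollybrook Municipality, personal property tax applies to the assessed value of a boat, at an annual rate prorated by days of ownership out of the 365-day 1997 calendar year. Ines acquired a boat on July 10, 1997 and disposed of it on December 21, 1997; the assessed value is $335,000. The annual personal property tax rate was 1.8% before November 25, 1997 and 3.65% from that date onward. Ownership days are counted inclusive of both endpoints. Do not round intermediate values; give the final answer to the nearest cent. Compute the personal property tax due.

$3,184.34

July 10 – November 24, 1997: 138 days at 1.8% → $335,000 × 1.8% × 138/365 = $2,279.8356
November 25 – December 21, 1997: 27 days at 3.65% → $335,000 × 3.65% × 27/365 = $904.5000
Total = $3,184.3356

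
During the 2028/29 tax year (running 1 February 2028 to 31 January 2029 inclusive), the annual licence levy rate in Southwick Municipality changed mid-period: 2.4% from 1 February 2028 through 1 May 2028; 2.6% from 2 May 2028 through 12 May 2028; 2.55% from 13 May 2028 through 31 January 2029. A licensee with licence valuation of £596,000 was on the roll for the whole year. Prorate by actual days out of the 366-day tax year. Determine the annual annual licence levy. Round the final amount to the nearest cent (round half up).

1 February – 1 May 2028: 91 days at 2.4% → £596,000 × 2.4% × 91/366 = £3,556.4590
2 May – 12 May 2028: 11 days at 2.6% → £596,000 × 2.6% × 11/366 = £465.7268
13 May 2028 – 31 January 2029: 264 days at 2.55% → £596,000 × 2.55% × 264/366 = £10,962.4918
Total = £14,984.6776

£14,984.68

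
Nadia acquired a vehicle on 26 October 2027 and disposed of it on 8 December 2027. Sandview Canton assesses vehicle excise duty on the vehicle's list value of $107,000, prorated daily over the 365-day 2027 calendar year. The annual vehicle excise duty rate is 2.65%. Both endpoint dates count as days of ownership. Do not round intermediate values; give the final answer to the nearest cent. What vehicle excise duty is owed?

$341.81

Days held (26 October – 8 December 2027): 44 out of 365
Tax = $107,000 × 2.65% × 44/365 = $341.8137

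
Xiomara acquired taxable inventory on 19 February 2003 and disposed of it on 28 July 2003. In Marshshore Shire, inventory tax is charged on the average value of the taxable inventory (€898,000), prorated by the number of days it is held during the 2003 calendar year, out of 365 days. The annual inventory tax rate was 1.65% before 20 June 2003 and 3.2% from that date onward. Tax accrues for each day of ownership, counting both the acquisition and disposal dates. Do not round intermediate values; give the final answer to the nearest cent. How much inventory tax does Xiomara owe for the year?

€7,982.36

19 February – 19 June 2003: 121 days at 1.65% → €898,000 × 1.65% × 121/365 = €4,911.9370
20 June – 28 July 2003: 39 days at 3.2% → €898,000 × 3.2% × 39/365 = €3,070.4219
Total = €7,982.3589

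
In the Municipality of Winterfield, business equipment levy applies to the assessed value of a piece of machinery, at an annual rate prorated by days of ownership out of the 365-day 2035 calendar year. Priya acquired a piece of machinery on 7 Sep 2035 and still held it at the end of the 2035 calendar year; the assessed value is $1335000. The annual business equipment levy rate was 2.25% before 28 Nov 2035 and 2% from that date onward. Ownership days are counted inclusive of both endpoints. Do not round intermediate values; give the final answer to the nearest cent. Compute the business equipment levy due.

7 Sep – 27 Nov 2035: 82 days at 2.25% → $1335000 × 2.25% × 82/365 = $6748.1507
28 Nov – 31 Dec 2035: 34 days at 2% → $1335000 × 2% × 34/365 = $2487.1233
Total = $9235.2740

$9235.27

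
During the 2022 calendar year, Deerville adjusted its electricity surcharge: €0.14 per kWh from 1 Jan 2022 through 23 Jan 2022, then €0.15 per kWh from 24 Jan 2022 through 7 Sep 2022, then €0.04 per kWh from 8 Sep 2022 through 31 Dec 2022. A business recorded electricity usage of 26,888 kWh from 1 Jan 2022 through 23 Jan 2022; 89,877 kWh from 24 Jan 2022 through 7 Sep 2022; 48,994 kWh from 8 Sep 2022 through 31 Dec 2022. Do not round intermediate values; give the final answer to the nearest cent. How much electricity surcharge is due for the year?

1 Jan – 23 Jan 2022: 26,888 kWh at €0.14/kWh → €3764.32
24 Jan – 7 Sep 2022: 89,877 kWh at €0.15/kWh → €13481.55
8 Sep – 31 Dec 2022: 48,994 kWh at €0.04/kWh → €1959.76

€19205.63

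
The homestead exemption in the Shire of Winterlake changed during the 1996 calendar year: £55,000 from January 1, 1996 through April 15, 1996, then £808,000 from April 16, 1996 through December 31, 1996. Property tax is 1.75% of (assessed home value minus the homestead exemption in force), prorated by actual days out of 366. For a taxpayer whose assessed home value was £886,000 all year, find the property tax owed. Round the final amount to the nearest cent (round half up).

January 1 – April 15, 1996: 106 days, exemption £55,000 → (£886,000 − £55,000) × 1.75% × 106/366 = £4,211.7623
April 16 – December 31, 1996: 260 days, exemption £808,000 → (£886,000 − £808,000) × 1.75% × 260/366 = £969.6721
Total = £5,181.4344

£5,181.43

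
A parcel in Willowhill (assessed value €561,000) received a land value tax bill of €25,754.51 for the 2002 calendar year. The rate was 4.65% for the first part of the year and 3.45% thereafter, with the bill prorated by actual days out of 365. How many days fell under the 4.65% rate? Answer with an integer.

Let d = days at the first rate; then 365 − d days at the second rate.
€561,000 × [4.65%·d + 3.45%·(365−d)] / 365 = €25,754.51
Solving gives d = 347, so the new rate took effect on 14 December 2002.

347 days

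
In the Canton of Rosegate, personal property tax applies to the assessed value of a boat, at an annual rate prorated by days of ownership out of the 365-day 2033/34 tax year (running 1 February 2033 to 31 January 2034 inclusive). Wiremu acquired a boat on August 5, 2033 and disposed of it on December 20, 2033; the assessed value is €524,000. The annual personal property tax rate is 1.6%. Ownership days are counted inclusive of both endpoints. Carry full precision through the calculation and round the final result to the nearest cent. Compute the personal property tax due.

Days held (August 5 – December 20, 2033): 138 out of 365
Tax = €524,000 × 1.6% × 138/365 = €3,169.8411

€3,169.84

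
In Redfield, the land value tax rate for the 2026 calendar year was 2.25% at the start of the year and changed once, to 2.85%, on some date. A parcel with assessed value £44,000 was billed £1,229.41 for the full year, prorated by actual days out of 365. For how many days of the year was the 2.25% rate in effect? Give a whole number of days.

Let d = days at the first rate; then 365 − d days at the second rate.
£44,000 × [2.25%·d + 2.85%·(365−d)] / 365 = £1,229.41
Solving gives d = 34, so the new rate took effect on February 4, 2026.

34 days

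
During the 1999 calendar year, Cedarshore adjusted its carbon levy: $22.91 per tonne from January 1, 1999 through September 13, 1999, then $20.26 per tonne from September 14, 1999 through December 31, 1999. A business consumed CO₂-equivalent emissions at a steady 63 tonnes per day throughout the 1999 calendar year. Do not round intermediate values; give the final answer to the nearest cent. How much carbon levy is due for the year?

$508617.90

January 1 – September 13, 1999: 256 days × 63 tonnes/day = 16,128 tonnes at $22.91/tonne → $369492.48
September 14 – December 31, 1999: 109 days × 63 tonnes/day = 6,867 tonnes at $20.26/tonne → $139125.42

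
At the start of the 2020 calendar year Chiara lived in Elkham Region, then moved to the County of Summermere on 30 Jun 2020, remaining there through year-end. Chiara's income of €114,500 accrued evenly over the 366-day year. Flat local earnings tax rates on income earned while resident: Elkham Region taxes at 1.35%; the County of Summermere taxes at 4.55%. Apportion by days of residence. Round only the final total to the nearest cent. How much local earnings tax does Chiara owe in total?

€3,397.77

Elkham Region, 1 Jan – 29 Jun 2020: 181 days → €114,500 × 1.35% × 181/366 = €764.4283
The County of Summermere, 30 Jun – 31 Dec 2020: 185 days → €114,500 × 4.55% × 185/366 = €2,633.3436
Total = €3,397.7719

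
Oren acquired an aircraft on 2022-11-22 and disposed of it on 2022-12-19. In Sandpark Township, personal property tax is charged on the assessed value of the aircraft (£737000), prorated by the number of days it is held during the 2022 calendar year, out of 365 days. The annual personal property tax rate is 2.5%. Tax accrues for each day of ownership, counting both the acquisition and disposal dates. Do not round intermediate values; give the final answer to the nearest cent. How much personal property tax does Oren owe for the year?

£1413.42

Days held (2022-11-22 to 2022-12-19): 28 out of 365
Tax = £737000 × 2.5% × 28/365 = £1413.4247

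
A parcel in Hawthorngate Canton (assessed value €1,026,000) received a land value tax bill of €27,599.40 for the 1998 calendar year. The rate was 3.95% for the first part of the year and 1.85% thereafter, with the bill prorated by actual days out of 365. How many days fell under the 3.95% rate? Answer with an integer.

Let d = days at the first rate; then 365 − d days at the second rate.
€1,026,000 × [3.95%·d + 1.85%·(365−d)] / 365 = €27,599.40
Solving gives d = 146, so the new rate took effect on May 27, 1998.

146 days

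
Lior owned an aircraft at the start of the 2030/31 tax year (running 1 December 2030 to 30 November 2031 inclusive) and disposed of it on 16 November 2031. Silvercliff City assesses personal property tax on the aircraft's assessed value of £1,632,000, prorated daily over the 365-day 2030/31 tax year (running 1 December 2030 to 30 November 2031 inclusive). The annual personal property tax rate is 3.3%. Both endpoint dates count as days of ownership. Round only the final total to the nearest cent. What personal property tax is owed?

£51,790.29

Days held (1 December 2030 – 16 November 2031): 351 out of 365
Tax = £1,632,000 × 3.3% × 351/365 = £51,790.2904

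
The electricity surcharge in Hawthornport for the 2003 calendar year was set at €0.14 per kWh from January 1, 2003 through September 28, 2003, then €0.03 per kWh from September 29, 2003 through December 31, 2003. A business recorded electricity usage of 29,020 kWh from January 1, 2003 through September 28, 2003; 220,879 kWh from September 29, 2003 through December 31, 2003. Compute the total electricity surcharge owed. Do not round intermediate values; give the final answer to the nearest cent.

€10689.17

January 1 – September 28, 2003: 29,020 kWh at €0.14/kWh → €4062.80
September 29 – December 31, 2003: 220,879 kWh at €0.03/kWh → €6626.37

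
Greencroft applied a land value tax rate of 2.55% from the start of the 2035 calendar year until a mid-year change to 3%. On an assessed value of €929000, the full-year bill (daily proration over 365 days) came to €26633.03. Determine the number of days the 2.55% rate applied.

108 days

Let d = days at the first rate; then 365 − d days at the second rate.
€929000 × [2.55%·d + 3%·(365−d)] / 365 = €26633.03
Solving gives d = 108, so the new rate took effect on April 19, 2035.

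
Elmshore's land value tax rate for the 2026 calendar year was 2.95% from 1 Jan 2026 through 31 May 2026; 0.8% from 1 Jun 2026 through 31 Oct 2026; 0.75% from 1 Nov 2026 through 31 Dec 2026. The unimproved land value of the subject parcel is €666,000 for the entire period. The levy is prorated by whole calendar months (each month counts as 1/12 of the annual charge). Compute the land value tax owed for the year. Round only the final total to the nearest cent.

1 Jan – 31 May 2026: 5 months at 2.95% → €666,000 × 2.95% × 5/12 = €8,186.2500
1 Jun – 31 Oct 2026: 5 months at 0.8% → €666,000 × 0.8% × 5/12 = €2,220.0000
1 Nov – 31 Dec 2026: 2 months at 0.75% → €666,000 × 0.75% × 2/12 = €832.5000
Total = €11,238.7500

€11,238.75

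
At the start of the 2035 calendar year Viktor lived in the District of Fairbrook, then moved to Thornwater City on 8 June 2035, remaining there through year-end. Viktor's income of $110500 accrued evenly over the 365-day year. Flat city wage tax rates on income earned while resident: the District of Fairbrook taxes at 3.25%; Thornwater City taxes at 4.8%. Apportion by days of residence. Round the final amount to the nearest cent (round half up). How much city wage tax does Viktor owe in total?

$4562.59

The District of Fairbrook, 1 January – 7 June 2035: 158 days → $110500 × 3.25% × 158/365 = $1554.5685
Thornwater City, 8 June – 31 December 2035: 207 days → $110500 × 4.8% × 207/365 = $3008.0219
Total = $4562.5904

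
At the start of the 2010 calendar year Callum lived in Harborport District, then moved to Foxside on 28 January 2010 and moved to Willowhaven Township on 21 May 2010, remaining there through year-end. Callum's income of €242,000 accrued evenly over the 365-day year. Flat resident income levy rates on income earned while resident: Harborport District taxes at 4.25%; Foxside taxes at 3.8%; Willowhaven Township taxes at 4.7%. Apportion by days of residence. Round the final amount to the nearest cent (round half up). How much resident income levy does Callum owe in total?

Harborport District, 1 January – 27 January 2010: 27 days → €242,000 × 4.25% × 27/365 = €760.8082
Foxside, 28 January – 20 May 2010: 113 days → €242,000 × 3.8% × 113/365 = €2,846.9808
Willowhaven Township, 21 May – 31 December 2010: 225 days → €242,000 × 4.7% × 225/365 = €7,011.3699
Total = €10,619.1589

€10,619.16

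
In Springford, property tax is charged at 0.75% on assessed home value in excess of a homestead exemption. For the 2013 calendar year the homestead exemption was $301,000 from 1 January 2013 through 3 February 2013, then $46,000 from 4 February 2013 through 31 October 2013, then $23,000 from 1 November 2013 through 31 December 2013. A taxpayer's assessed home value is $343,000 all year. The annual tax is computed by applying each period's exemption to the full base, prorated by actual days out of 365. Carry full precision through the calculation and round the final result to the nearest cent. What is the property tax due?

1 January – 3 February 2013: 34 days, exemption $301,000 → ($343,000 − $301,000) × 0.75% × 34/365 = $29.3425
4 February – 31 October 2013: 270 days, exemption $46,000 → ($343,000 − $46,000) × 0.75% × 270/365 = $1,647.7397
1 November – 31 December 2013: 61 days, exemption $23,000 → ($343,000 − $23,000) × 0.75% × 61/365 = $401.0959
Total = $2,078.1781

$2,078.18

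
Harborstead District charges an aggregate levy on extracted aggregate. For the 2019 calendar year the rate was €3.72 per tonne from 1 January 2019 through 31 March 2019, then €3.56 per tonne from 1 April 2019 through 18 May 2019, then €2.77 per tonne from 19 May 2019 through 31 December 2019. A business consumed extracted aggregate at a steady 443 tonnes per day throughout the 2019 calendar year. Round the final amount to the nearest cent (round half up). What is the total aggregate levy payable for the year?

€502,570.21

1 January – 31 March 2019: 90 days × 443 tonnes/day = 39,870 tonnes at €3.72/tonne → €148,316.40
1 April – 18 May 2019: 48 days × 443 tonnes/day = 21,264 tonnes at €3.56/tonne → €75,699.84
19 May – 31 December 2019: 227 days × 443 tonnes/day = 100,561 tonnes at €2.77/tonne → €278,553.97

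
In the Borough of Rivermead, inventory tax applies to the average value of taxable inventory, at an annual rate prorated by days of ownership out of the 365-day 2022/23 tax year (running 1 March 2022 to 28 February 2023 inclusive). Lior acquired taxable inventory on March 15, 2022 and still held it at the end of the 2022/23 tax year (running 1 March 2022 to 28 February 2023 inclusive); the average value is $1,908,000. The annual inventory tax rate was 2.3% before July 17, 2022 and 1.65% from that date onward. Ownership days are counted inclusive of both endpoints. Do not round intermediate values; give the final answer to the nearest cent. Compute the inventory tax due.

March 15 – July 16, 2022: 124 days at 2.3% → $1,908,000 × 2.3% × 124/365 = $14,908.5370
July 17, 2022 – February 28, 2023: 227 days at 1.65% → $1,908,000 × 1.65% × 227/365 = $19,579.2164
Total = $34,487.7534

$34,487.75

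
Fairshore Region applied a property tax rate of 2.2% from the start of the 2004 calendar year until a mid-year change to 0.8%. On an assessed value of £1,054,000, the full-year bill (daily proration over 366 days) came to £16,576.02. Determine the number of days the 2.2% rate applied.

Let d = days at the first rate; then 366 − d days at the second rate.
£1,054,000 × [2.2%·d + 0.8%·(366−d)] / 366 = £16,576.02
Solving gives d = 202, so the new rate took effect on July 21, 2004.

202 days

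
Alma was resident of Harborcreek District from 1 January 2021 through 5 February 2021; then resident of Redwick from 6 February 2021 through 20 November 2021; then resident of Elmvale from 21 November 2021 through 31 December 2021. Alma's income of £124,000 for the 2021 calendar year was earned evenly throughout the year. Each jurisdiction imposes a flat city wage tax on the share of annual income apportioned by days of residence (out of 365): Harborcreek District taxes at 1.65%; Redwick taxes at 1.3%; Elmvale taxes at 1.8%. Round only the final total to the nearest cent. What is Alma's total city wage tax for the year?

Harborcreek District, 1 January – 5 February 2021: 36 days → £124,000 × 1.65% × 36/365 = £201.7973
Redwick, 6 February – 20 November 2021: 288 days → £124,000 × 1.3% × 288/365 = £1,271.9342
Elmvale, 21 November – 31 December 2021: 41 days → £124,000 × 1.8% × 41/365 = £250.7178
Total = £1,724.4493

£1,724.45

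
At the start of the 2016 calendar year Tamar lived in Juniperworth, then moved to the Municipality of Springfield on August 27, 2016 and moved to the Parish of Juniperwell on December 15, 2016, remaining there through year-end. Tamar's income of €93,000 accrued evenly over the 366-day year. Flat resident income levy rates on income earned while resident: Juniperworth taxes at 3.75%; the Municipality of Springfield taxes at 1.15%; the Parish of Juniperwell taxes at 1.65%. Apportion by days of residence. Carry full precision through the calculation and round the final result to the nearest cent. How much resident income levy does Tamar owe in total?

€2,670.07

Juniperworth, January 1 – August 26, 2016: 239 days → €93,000 × 3.75% × 239/366 = €2,277.3566
The Municipality of Springfield, August 27 – December 14, 2016: 110 days → €93,000 × 1.15% × 110/366 = €321.4344
The Parish of Juniperwell, December 15 – December 31, 2016: 17 days → €93,000 × 1.65% × 17/366 = €71.2746
Total = €2,670.0656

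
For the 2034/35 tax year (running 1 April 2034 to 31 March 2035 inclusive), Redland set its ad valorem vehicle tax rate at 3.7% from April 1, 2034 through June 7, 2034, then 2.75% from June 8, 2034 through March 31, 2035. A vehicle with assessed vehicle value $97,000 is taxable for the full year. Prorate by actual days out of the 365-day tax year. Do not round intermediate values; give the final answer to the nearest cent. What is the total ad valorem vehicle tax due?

$2,839.18

April 1 – June 7, 2034: 68 days at 3.7% → $97,000 × 3.7% × 68/365 = $668.6356
June 8, 2034 – March 31, 2035: 297 days at 2.75% → $97,000 × 2.75% × 297/365 = $2,170.5411
Total = $2,839.1767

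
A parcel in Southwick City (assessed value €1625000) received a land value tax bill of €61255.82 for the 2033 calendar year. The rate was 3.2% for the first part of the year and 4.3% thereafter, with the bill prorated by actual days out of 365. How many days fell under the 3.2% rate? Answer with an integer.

Let d = days at the first rate; then 365 − d days at the second rate.
€1625000 × [3.2%·d + 4.3%·(365−d)] / 365 = €61255.82
Solving gives d = 176, so the new rate took effect on 26 Jun 2033.

176 days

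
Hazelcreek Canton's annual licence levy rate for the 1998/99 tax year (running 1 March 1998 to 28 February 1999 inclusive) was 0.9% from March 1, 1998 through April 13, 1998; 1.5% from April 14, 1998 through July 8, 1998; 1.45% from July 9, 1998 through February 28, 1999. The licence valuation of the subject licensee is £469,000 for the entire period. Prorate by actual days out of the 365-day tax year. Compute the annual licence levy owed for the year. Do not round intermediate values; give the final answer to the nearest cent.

March 1 – April 13, 1998: 44 days at 0.9% → £469,000 × 0.9% × 44/365 = £508.8329
April 14 – July 8, 1998: 86 days at 1.5% → £469,000 × 1.5% × 86/365 = £1,657.5616
July 9, 1998 – February 28, 1999: 235 days at 1.45% → £469,000 × 1.45% × 235/365 = £4,378.4041
Total = £6,544.7986

£6,544.80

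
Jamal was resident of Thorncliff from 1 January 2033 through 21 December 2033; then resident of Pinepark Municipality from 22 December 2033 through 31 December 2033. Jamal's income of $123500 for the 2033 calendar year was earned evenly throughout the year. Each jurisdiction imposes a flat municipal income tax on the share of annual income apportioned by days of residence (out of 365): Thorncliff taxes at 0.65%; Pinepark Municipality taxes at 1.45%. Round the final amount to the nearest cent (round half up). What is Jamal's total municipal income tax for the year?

$829.82

Thorncliff, 1 January – 21 December 2033: 355 days → $123500 × 0.65% × 355/365 = $780.7568
Pinepark Municipality, 22 December – 31 December 2033: 10 days → $123500 × 1.45% × 10/365 = $49.0616
Total = $829.8185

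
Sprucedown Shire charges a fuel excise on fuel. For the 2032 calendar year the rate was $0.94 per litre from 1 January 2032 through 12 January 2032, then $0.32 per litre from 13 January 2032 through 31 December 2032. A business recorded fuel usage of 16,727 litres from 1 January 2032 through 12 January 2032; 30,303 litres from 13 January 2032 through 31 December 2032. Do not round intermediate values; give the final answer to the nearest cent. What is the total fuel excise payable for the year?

1 January – 12 January 2032: 16,727 litres at $0.94/litre → $15723.38
13 January – 31 December 2032: 30,303 litres at $0.32/litre → $9696.96

$25420.34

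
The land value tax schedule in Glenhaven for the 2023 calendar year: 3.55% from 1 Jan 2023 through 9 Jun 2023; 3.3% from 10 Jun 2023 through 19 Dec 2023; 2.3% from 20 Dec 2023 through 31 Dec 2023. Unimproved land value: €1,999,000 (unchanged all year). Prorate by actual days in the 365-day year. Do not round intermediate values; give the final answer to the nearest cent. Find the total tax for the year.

€67,500.48

1 Jan – 9 Jun 2023: 160 days at 3.55% → €1,999,000 × 3.55% × 160/365 = €31,107.7260
10 Jun – 19 Dec 2023: 193 days at 3.3% → €1,999,000 × 3.3% × 193/365 = €34,881.1808
20 Dec – 31 Dec 2023: 12 days at 2.3% → €1,999,000 × 2.3% × 12/365 = €1,511.5726
Total = €67,500.4795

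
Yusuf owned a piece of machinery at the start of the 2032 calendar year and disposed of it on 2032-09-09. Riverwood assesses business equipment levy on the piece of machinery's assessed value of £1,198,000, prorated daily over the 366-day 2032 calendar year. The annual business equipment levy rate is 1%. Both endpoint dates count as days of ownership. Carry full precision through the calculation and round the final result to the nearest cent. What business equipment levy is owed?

£8,281.26

Days held (2032-01-01 to 2032-09-09): 253 out of 366
Tax = £1,198,000 × 1% × 253/366 = £8,281.2568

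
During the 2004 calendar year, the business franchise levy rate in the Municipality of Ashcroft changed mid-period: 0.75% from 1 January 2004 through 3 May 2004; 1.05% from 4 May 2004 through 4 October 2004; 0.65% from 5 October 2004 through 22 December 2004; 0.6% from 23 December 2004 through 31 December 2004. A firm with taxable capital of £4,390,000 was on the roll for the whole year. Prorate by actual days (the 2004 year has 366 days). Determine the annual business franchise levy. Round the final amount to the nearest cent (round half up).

1 January – 3 May 2004: 124 days at 0.75% → £4,390,000 × 0.75% × 124/366 = £11,154.9180
4 May – 4 October 2004: 154 days at 1.05% → £4,390,000 × 1.05% × 154/366 = £19,395.1639
5 October – 22 December 2004: 79 days at 0.65% → £4,390,000 × 0.65% × 79/366 = £6,159.1940
23 December – 31 December 2004: 9 days at 0.6% → £4,390,000 × 0.6% × 9/366 = £647.7049
Total = £37,356.9809

£37,356.98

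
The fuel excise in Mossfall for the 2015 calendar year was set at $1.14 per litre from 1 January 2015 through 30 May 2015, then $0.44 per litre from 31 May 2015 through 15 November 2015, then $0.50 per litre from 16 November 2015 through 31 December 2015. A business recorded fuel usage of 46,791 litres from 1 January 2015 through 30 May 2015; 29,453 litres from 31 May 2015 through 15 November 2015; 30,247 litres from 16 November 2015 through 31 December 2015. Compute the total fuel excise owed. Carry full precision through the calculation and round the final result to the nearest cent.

1 January – 30 May 2015: 46,791 litres at $1.14/litre → $53341.74
31 May – 15 November 2015: 29,453 litres at $0.44/litre → $12959.32
16 November – 31 December 2015: 30,247 litres at $0.50/litre → $15123.50

$81424.56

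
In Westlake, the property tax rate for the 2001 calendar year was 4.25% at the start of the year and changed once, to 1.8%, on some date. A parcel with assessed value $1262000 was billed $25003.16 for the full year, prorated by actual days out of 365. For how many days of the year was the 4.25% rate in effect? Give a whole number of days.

27 days

Let d = days at the first rate; then 365 − d days at the second rate.
$1262000 × [4.25%·d + 1.8%·(365−d)] / 365 = $25003.16
Solving gives d = 27, so the new rate took effect on 28 Jan 2001.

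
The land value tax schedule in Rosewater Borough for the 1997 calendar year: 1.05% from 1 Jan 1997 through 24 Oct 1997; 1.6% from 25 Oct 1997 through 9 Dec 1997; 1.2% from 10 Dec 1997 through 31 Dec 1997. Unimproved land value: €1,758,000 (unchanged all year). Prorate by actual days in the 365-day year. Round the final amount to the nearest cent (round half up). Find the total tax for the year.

€19,836.50

1 Jan – 24 Oct 1997: 297 days at 1.05% → €1,758,000 × 1.05% × 297/365 = €15,020.0630
25 Oct – 9 Dec 1997: 46 days at 1.6% → €1,758,000 × 1.6% × 46/365 = €3,544.8986
10 Dec – 31 Dec 1997: 22 days at 1.2% → €1,758,000 × 1.2% × 22/365 = €1,271.5397
Total = €19,836.5014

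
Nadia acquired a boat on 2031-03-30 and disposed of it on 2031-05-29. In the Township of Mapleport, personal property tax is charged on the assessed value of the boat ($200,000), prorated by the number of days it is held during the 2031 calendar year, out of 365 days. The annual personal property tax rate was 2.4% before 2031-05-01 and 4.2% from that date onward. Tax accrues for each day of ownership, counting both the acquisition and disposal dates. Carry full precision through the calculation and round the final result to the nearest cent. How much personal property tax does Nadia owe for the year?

2031-03-30 to 2031-04-30: 32 days at 2.4% → $200,000 × 2.4% × 32/365 = $420.8219
2031-05-01 to 2031-05-29: 29 days at 4.2% → $200,000 × 4.2% × 29/365 = $667.3973
Total = $1,088.2192

$1,088.22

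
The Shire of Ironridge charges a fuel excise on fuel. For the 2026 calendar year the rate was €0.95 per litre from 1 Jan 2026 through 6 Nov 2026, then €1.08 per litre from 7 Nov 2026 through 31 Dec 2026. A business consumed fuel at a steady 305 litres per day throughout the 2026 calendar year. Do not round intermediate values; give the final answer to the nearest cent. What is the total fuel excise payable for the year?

€107,939.50

1 Jan – 6 Nov 2026: 310 days × 305 litres/day = 94,550 litres at €0.95/litre → €89,822.50
7 Nov – 31 Dec 2026: 55 days × 305 litres/day = 16,775 litres at €1.08/litre → €18,117.00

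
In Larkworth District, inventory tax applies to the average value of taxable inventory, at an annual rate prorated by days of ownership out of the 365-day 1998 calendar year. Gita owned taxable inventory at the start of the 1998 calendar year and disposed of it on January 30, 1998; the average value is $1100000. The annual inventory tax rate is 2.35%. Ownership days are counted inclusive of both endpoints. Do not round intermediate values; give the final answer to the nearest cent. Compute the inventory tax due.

$2124.66

Days held (January 1 – January 30, 1998): 30 out of 365
Tax = $1100000 × 2.35% × 30/365 = $2124.6575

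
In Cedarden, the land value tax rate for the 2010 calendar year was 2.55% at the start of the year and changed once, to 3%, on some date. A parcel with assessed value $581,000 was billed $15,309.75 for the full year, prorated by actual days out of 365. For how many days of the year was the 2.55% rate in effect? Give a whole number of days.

296 days

Let d = days at the first rate; then 365 − d days at the second rate.
$581,000 × [2.55%·d + 3%·(365−d)] / 365 = $15,309.75
Solving gives d = 296, so the new rate took effect on October 24, 2010.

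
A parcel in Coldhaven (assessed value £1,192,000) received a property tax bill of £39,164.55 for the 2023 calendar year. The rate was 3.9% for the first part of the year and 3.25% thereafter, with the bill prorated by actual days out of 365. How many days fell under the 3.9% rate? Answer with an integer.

Let d = days at the first rate; then 365 − d days at the second rate.
£1,192,000 × [3.9%·d + 3.25%·(365−d)] / 365 = £39,164.55
Solving gives d = 20, so the new rate took effect on 21 Jan 2023.

20 days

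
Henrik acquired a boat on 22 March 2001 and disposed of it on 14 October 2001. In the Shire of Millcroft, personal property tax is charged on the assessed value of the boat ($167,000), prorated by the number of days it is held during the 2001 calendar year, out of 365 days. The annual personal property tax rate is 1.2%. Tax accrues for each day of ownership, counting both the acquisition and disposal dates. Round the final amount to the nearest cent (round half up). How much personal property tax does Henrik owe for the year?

$1,136.52

Days held (22 March – 14 October 2001): 207 out of 365
Tax = $167,000 × 1.2% × 207/365 = $1,136.5151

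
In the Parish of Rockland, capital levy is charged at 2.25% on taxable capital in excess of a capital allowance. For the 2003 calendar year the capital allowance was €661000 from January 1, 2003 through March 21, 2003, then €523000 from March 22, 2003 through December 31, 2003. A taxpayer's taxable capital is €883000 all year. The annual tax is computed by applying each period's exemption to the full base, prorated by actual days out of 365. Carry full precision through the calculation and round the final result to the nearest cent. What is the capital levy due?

January 1 – March 21, 2003: 80 days, exemption €661000 → (€883000 − €661000) × 2.25% × 80/365 = €1094.7945
March 22 – December 31, 2003: 285 days, exemption €523000 → (€883000 − €523000) × 2.25% × 285/365 = €6324.6575
Total = €7419.4521

€7419.45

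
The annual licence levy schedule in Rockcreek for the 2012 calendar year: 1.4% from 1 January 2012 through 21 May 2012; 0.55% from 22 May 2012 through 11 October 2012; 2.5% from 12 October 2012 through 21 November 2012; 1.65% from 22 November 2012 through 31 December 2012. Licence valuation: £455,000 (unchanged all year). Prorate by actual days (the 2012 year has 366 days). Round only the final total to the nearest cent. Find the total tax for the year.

1 January – 21 May 2012: 142 days at 1.4% → £455,000 × 1.4% × 142/366 = £2,471.4208
22 May – 11 October 2012: 143 days at 0.55% → £455,000 × 0.55% × 143/366 = £977.7527
12 October – 21 November 2012: 41 days at 2.5% → £455,000 × 2.5% × 41/366 = £1,274.2486
22 November – 31 December 2012: 40 days at 1.65% → £455,000 × 1.65% × 40/366 = £820.4918
Total = £5,543.9139

£5,543.91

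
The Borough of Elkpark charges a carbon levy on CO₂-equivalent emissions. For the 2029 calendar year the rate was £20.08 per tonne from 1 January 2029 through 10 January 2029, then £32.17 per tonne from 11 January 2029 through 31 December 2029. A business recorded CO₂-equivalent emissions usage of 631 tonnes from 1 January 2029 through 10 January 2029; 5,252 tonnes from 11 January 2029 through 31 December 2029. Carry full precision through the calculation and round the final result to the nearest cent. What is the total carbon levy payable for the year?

£181,627.32

1 January – 10 January 2029: 631 tonnes at £20.08/tonne → £12,670.48
11 January – 31 December 2029: 5,252 tonnes at £32.17/tonne → £168,956.84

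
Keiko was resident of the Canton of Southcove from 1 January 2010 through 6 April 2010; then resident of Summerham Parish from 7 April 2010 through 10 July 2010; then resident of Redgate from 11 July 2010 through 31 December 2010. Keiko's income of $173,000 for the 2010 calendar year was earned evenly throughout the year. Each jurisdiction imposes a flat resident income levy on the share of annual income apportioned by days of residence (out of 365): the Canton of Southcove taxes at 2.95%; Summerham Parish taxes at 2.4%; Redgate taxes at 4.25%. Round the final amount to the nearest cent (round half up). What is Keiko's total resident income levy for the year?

The Canton of Southcove, 1 January – 6 April 2010: 96 days → $173,000 × 2.95% × 96/365 = $1,342.2904
Summerham Parish, 7 April – 10 July 2010: 95 days → $173,000 × 2.4% × 95/365 = $1,080.6575
Redgate, 11 July – 31 December 2010: 174 days → $173,000 × 4.25% × 174/365 = $3,505.0274
Total = $5,927.9753

$5,927.98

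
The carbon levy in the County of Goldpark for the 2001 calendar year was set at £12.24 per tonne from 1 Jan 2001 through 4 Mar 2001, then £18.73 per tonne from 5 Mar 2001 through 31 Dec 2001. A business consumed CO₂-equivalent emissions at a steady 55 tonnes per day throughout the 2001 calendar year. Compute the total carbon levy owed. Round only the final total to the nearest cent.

1 Jan – 4 Mar 2001: 63 days × 55 tonnes/day = 3,465 tonnes at £12.24/tonne → £42,411.60
5 Mar – 31 Dec 2001: 302 days × 55 tonnes/day = 16,610 tonnes at £18.73/tonne → £311,105.30

£353,516.90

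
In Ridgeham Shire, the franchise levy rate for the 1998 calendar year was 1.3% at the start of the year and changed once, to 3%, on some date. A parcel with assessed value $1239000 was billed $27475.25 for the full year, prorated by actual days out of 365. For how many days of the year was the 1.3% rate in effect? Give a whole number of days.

168 days

Let d = days at the first rate; then 365 − d days at the second rate.
$1239000 × [1.3%·d + 3%·(365−d)] / 365 = $27475.25
Solving gives d = 168, so the new rate took effect on June 18, 1998.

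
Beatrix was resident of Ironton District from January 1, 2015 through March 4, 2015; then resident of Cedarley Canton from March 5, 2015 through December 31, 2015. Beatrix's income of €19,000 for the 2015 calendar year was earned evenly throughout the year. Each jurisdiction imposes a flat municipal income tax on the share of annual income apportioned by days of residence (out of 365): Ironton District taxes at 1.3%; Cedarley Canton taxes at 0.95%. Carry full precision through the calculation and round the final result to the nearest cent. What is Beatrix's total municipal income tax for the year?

Ironton District, January 1 – March 4, 2015: 63 days → €19,000 × 1.3% × 63/365 = €42.6329
Cedarley Canton, March 5 – December 31, 2015: 302 days → €19,000 × 0.95% × 302/365 = €149.3452
Total = €191.9781

€191.98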